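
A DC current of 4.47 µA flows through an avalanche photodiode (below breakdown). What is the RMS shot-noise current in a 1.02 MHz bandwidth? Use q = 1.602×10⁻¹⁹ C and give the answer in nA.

1.21 nA

I_n = √(2qI·B)
2qI·B = 2 × 1.602×10⁻¹⁹ × 4.47×10⁻⁶ × 1.02×10⁶ = 1.46×10⁻¹⁸ A²
I_n = √(1.46×10⁻¹⁸) = 1.21×10⁻⁹ A = 1.21 nA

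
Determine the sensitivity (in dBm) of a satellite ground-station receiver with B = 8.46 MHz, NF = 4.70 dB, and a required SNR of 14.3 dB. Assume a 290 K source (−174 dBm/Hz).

Sensitivity = −174 + 10 log₁₀(B) + NF + SNR_min
= −174 + 69.27 + 4.70 + 14.3
= −85.73 dBm → −85.7 dBm

−85.7 dBm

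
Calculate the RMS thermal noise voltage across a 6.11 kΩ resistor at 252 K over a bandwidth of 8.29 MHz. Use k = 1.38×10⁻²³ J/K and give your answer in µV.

V_n = √(4kTRB)
4kTRB = 4 × 1.38×10⁻²³ × 252 × 6.11×10³ × 8.29×10⁶ = 7.05×10⁻¹⁰ V²
V_n = √(7.05×10⁻¹⁰) = 2.65×10⁻⁵ V = 26.5 µV

26.5 µV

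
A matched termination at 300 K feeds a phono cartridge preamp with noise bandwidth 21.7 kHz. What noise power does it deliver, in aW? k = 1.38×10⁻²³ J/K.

P_n = kTB = 1.38×10⁻²³ × 300 × 2.17×10⁴ = 8.98×10⁻¹⁷ W = 89.8 aW

89.8 aW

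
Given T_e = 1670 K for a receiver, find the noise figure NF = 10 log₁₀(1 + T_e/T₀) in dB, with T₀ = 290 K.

F = 1 + T_e/T₀ = 1 + 1670/290 = 6.75862
NF = 10 log₁₀(6.75862) = 8.30 dB

8.30 dB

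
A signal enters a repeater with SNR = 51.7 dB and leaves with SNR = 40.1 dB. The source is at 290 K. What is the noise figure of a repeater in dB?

11.6 dB

NF (dB) = SNR_in(dB) − SNR_out(dB) when the source is at T₀
NF = 51.7 − 40.1 = 11.6 dB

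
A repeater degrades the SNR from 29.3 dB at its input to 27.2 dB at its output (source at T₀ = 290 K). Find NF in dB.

NF (dB) = SNR_in(dB) − SNR_out(dB) when the source is at T₀
NF = 29.3 − 27.2 = 2.1 dB

2.1 dB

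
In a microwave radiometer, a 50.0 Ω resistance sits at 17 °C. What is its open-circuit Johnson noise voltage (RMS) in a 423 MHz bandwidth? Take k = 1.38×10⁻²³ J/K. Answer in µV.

18.4 µV

T = 17 °C + 273.15 = 290.15 K
V_n = √(4kTRB)
4kTRB = 4 × 1.38×10⁻²³ × 290.15 × 5.00×10¹ × 4.23×10⁸ = 3.39×10⁻¹⁰ V²
V_n = √(3.39×10⁻¹⁰) = 1.84×10⁻⁵ V = 18.4 µV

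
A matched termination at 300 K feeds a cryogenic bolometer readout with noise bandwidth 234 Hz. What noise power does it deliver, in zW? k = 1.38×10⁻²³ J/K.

P_n = kTB = 1.38×10⁻²³ × 300 × 2.34×10² = 9.69×10⁻¹⁹ W = 969 zW

969 zW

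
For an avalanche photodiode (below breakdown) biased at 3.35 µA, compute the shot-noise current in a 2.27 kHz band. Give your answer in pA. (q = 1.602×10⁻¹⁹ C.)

I_n = √(2qI·B)
2qI·B = 2 × 1.602×10⁻¹⁹ × 3.35×10⁻⁶ × 2.27×10³ = 2.44×10⁻²¹ A²
I_n = √(2.44×10⁻²¹) = 4.94×10⁻¹¹ A = 49.4 pA

49.4 pA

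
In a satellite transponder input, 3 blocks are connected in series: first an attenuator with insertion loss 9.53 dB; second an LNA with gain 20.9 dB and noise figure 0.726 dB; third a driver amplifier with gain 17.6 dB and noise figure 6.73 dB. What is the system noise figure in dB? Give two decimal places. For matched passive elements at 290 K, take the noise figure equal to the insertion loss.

10.37 dB

Convert to linear (a loss of L dB is a gain of −L dB): F_i = 10^(NF_i/10), G_i = 10^(G_i,dB/10)
  Stage 1: F_1 = 10^(9.53/10) = 8.974, G_1 = 10^(−9.53/10) = 0.1114
  Stage 2: F_2 = 10^(0.726/10) = 1.182, G_2 = 10^(20.9/10) = 123.0
  Stage 3: F_3 = 10^(6.73/10) = 4.710, G_3 = 10^(17.6/10) = 57.54
Friis cascade:
  F = 8.974 + (1.182 − 1)/0.1114 + (4.710 − 1)/13.71 = 10.88
NF = 10 log₁₀(10.88) = 10.37 dB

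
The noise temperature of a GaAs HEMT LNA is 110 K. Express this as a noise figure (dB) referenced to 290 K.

F = 1 + T_e/T₀ = 1 + 110/290 = 1.37931
NF = 10 log₁₀(1.37931) = 1.40 dB

1.40 dB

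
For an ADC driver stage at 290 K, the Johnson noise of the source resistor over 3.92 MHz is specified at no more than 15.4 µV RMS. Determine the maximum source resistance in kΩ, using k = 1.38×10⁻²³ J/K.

Johnson–Nyquist: V_n = √(4kTRB) ⇒ R = V_n² / (4kTB)
4kTB = 4 × 1.38×10⁻²³ × 290 × 3.92×10⁶ = 6.28×10⁻¹⁴
R = (1.54×10⁻⁵)² / 6.28×10⁻¹⁴ = 3.78×10³ Ω = 3.78 kΩ

3.78 kΩ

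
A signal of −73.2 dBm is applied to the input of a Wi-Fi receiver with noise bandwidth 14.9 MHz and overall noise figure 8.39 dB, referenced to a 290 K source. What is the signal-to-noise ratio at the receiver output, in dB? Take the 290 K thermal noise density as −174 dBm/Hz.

20.7 dB

Noise floor: N = −174 + 10 log₁₀(B) + NF
10 log₁₀(1.49×10⁷) = 71.73 dB
N = −174 + 71.73 + 8.39 = −93.88 dBm
SNR = P_sig − N = −73.2 − (−93.88) = 20.68 dB → 20.7 dB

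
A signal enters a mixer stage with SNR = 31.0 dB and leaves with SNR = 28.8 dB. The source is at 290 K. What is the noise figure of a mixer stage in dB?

NF (dB) = SNR_in(dB) − SNR_out(dB) when the source is at T₀
NF = 31.0 − 28.8 = 2.2 dB

2.2 dB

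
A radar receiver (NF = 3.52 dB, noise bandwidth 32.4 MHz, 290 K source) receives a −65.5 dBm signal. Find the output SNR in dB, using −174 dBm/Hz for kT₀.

29.9 dB

Noise floor: N = −174 + 10 log₁₀(B) + NF
10 log₁₀(3.24×10⁷) = 75.11 dB
N = −174 + 75.11 + 3.52 = −95.37 dBm
SNR = P_sig − N = −65.5 − (−95.37) = 29.87 dB → 29.9 dB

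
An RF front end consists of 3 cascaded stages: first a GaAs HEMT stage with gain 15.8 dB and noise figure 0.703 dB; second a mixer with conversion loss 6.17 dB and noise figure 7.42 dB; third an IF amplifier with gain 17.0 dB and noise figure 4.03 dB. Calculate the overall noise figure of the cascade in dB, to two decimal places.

Convert to linear (a loss of L dB is a gain of −L dB): F_i = 10^(NF_i/10), G_i = 10^(G_i,dB/10)
  Stage 1: F_1 = 10^(0.703/10) = 1.176, G_1 = 10^(15.8/10) = 38.02
  Stage 2: F_2 = 10^(7.42/10) = 5.521, G_2 = 10^(−6.17/10) = 0.2415
  Stage 3: F_3 = 10^(4.03/10) = 2.529, G_3 = 10^(17.0/10) = 50.12
Friis cascade:
  F = 1.176 + (5.521 − 1)/38.02 + (2.529 − 1)/9.183 = 1.461
NF = 10 log₁₀(1.461) = 1.65 dB

1.65 dB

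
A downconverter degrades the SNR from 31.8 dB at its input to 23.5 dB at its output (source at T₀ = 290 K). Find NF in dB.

NF (dB) = SNR_in(dB) − SNR_out(dB) when the source is at T₀
NF = 31.8 − 23.5 = 8.3 dB

8.3 dB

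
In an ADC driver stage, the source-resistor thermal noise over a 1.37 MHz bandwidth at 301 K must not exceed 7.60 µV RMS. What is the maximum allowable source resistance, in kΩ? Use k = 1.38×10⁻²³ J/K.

2.54 kΩ

Johnson–Nyquist: V_n = √(4kTRB) ⇒ R = V_n² / (4kTB)
4kTB = 4 × 1.38×10⁻²³ × 301 × 1.37×10⁶ = 2.28×10⁻¹⁴
R = (7.60×10⁻⁶)² / 2.28×10⁻¹⁴ = 2.54×10³ Ω = 2.54 kΩ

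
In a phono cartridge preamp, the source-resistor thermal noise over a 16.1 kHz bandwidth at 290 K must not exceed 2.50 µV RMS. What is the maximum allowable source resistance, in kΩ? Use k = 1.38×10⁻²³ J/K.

Johnson–Nyquist: V_n = √(4kTRB) ⇒ R = V_n² / (4kTB)
4kTB = 4 × 1.38×10⁻²³ × 290 × 1.61×10⁴ = 2.58×10⁻¹⁶
R = (2.50×10⁻⁶)² / 2.58×10⁻¹⁶ = 2.43×10⁴ Ω = 24.3 kΩ

24.3 kΩ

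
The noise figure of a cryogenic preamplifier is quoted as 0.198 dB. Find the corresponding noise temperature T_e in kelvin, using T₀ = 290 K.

F = 10^(0.198/10) = 1.04665
T_e = (F − 1)·T₀ = (1.04665 − 1) × 290 = 13.5 K

13.5 K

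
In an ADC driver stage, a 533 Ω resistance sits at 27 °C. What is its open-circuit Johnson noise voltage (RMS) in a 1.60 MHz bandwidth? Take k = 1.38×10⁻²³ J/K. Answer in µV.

T = 27 °C + 273.15 = 300.15 K
V_n = √(4kTRB)
4kTRB = 4 × 1.38×10⁻²³ × 300.15 × 5.33×10² × 1.60×10⁶ = 1.41×10⁻¹¹ V²
V_n = √(1.41×10⁻¹¹) = 3.76×10⁻⁶ V = 3.76 µV

3.76 µV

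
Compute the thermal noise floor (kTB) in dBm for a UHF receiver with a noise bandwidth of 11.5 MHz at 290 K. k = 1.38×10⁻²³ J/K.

−103.4 dBm

P_n = kTB = 1.38×10⁻²³ × 290 × 1.15×10⁷ = 4.60×10⁻¹⁴ W
In dBm: 10 log₁₀(4.60×10⁻¹⁴ / 10⁻³) = −103.4 dBm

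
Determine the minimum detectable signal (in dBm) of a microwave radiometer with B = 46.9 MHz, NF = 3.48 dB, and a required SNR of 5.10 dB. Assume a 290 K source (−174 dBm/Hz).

−88.7 dBm

Sensitivity = −174 + 10 log₁₀(B) + NF + SNR_min
= −174 + 76.71 + 3.48 + 5.10
= −88.71 dBm → −88.7 dBm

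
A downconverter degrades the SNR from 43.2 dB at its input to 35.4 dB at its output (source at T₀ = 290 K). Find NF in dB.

NF (dB) = SNR_in(dB) − SNR_out(dB) when the source is at T₀
NF = 43.2 − 35.4 = 7.8 dB

7.8 dB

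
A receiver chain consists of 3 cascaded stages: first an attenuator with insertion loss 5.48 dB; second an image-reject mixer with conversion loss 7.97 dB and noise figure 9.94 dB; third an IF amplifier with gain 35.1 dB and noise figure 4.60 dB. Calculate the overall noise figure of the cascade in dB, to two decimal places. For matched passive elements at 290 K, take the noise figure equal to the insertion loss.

Convert to linear (a loss of L dB is a gain of −L dB): F_i = 10^(NF_i/10), G_i = 10^(G_i,dB/10)
  Stage 1: F_1 = 10^(5.48/10) = 3.532, G_1 = 10^(−5.48/10) = 0.2831
  Stage 2: F_2 = 10^(9.94/10) = 9.863, G_2 = 10^(−7.97/10) = 0.1596
  Stage 3: F_3 = 10^(4.60/10) = 2.884, G_3 = 10^(35.1/10) = 3236
Friis cascade:
  F = 3.532 + (9.863 − 1)/0.2831 + (2.884 − 1)/0.04519 = 76.53
NF = 10 log₁₀(76.53) = 18.84 dB

18.84 dB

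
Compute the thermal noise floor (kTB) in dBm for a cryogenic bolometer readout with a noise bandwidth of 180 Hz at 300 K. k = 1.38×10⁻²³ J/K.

−151.3 dBm

P_n = kTB = 1.38×10⁻²³ × 300 × 1.80×10² = 7.45×10⁻¹⁹ W
In dBm: 10 log₁₀(7.45×10⁻¹⁹ / 10⁻³) = −151.3 dBm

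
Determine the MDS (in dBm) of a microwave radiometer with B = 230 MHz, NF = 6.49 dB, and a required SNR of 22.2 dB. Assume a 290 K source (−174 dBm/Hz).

Sensitivity = −174 + 10 log₁₀(B) + NF + SNR_min
= −174 + 83.62 + 6.49 + 22.2
= −61.69 dBm → −61.7 dBm

−61.7 dBm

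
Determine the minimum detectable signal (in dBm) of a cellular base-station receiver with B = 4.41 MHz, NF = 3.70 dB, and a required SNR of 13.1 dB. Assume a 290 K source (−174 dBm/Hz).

Sensitivity = −174 + 10 log₁₀(B) + NF + SNR_min
= −174 + 66.44 + 3.70 + 13.1
= −90.76 dBm → −90.8 dBm

−90.8 dBm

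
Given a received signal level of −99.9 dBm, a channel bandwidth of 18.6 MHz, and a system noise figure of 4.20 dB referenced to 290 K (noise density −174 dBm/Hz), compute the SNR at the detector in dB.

Noise floor: N = −174 + 10 log₁₀(B) + NF
10 log₁₀(1.86×10⁷) = 72.7 dB
N = −174 + 72.7 + 4.20 = −97.10 dBm
SNR = P_sig − N = −99.9 − (−97.10) = −2.80 dB → −2.8 dB

−2.8 dB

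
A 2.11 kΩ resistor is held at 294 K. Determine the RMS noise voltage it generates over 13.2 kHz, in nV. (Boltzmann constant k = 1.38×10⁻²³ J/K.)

672 nV

V_n = √(4kTRB)
4kTRB = 4 × 1.38×10⁻²³ × 294 × 2.11×10³ × 1.32×10⁴ = 4.52×10⁻¹³ V²
V_n = √(4.52×10⁻¹³) = 6.72×10⁻⁷ V = 672 nV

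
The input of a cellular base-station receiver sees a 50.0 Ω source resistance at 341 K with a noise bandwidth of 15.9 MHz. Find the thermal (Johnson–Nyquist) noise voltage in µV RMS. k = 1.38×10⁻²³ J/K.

3.87 µV

V_n = √(4kTRB)
4kTRB = 4 × 1.38×10⁻²³ × 341 × 5.00×10¹ × 1.59×10⁷ = 1.50×10⁻¹¹ V²
V_n = √(1.50×10⁻¹¹) = 3.87×10⁻⁶ V = 3.87 µV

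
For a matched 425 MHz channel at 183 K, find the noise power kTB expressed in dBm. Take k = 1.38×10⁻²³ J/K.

P_n = kTB = 1.38×10⁻²³ × 183 × 4.25×10⁸ = 1.07×10⁻¹² W
In dBm: 10 log₁₀(1.07×10⁻¹² / 10⁻³) = −89.7 dBm

−89.7 dBm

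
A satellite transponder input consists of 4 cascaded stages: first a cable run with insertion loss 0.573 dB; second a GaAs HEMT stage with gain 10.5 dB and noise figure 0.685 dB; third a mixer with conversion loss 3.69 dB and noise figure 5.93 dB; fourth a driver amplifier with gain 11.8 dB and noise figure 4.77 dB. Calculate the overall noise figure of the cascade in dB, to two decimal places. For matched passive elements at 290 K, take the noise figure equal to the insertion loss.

3.24 dB

Convert to linear (a loss of L dB is a gain of −L dB): F_i = 10^(NF_i/10), G_i = 10^(G_i,dB/10)
  Stage 1: F_1 = 10^(0.573/10) = 1.141, G_1 = 10^(−0.573/10) = 0.8764
  Stage 2: F_2 = 10^(0.685/10) = 1.171, G_2 = 10^(10.5/10) = 11.22
  Stage 3: F_3 = 10^(5.93/10) = 3.917, G_3 = 10^(−3.69/10) = 0.4276
  Stage 4: F_4 = 10^(4.77/10) = 2.999, G_4 = 10^(11.8/10) = 15.14
Friis cascade:
  F = 1.141 + (1.171 − 1)/0.8764 + (3.917 − 1)/9.833 + (2.999 − 1)/4.204 = 2.108
NF = 10 log₁₀(2.108) = 3.24 dB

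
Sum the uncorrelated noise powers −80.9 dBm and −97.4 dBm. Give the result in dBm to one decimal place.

Convert to linear, add, convert back:
P₁ = 8.13×10⁻¹² W, P₂ = 1.82×10⁻¹³ W
P_tot = 8.31×10⁻¹² W → 10 log₁₀(P_tot / 10⁻³) = −80.8 dBm

−80.8 dBm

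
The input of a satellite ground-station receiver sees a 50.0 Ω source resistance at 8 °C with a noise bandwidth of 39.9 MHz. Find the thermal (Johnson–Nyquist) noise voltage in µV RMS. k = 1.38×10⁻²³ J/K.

5.56 µV

T = 8 °C + 273.15 = 281.15 K
V_n = √(4kTRB)
4kTRB = 4 × 1.38×10⁻²³ × 281.15 × 5.00×10¹ × 3.99×10⁷ = 3.10×10⁻¹¹ V²
V_n = √(3.10×10⁻¹¹) = 5.56×10⁻⁶ V = 5.56 µV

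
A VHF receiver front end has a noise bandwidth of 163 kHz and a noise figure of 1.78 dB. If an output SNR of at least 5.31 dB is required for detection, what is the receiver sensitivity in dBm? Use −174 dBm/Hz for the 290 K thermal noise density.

−114.8 dBm

Sensitivity = −174 + 10 log₁₀(B) + NF + SNR_min
= −174 + 52.12 + 1.78 + 5.31
= −114.79 dBm → −114.8 dBm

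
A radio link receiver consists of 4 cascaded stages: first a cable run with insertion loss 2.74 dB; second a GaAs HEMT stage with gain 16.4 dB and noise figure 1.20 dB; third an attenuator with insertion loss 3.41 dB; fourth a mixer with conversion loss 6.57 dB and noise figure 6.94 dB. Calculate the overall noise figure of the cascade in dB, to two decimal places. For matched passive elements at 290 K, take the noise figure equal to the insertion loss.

4.63 dB

Convert to linear (a loss of L dB is a gain of −L dB): F_i = 10^(NF_i/10), G_i = 10^(G_i,dB/10)
  Stage 1: F_1 = 10^(2.74/10) = 1.879, G_1 = 10^(−2.74/10) = 0.5321
  Stage 2: F_2 = 10^(1.20/10) = 1.318, G_2 = 10^(16.4/10) = 43.65
  Stage 3: F_3 = 10^(3.41/10) = 2.193, G_3 = 10^(−3.41/10) = 0.4560
  Stage 4: F_4 = 10^(6.94/10) = 4.943, G_4 = 10^(−6.57/10) = 0.2203
Friis cascade:
  F = 1.879 + (1.318 − 1)/0.5321 + (2.193 − 1)/23.23 + (4.943 − 1)/10.59 = 2.901
NF = 10 log₁₀(2.901) = 4.63 dB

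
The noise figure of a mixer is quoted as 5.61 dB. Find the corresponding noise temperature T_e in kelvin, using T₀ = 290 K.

765 K

F = 10^(5.61/10) = 3.63915
T_e = (F − 1)·T₀ = (3.63915 − 1) × 290 = 765 K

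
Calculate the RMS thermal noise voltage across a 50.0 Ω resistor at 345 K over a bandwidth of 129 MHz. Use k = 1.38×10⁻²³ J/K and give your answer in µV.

V_n = √(4kTRB)
4kTRB = 4 × 1.38×10⁻²³ × 345 × 5.00×10¹ × 1.29×10⁸ = 1.23×10⁻¹⁰ V²
V_n = √(1.23×10⁻¹⁰) = 1.11×10⁻⁵ V = 11.1 µV

11.1 µV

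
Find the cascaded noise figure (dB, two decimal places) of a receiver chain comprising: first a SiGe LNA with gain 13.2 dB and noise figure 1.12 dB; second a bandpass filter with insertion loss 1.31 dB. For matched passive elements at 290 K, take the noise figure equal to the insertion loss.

Convert to linear (a loss of L dB is a gain of −L dB): F_i = 10^(NF_i/10), G_i = 10^(G_i,dB/10)
  Stage 1: F_1 = 10^(1.12/10) = 1.294, G_1 = 10^(13.2/10) = 20.89
  Stage 2: F_2 = 10^(1.31/10) = 1.352, G_2 = 10^(−1.31/10) = 0.7396
Friis cascade:
  F = 1.294 + (1.352 − 1)/20.89 = 1.311
NF = 10 log₁₀(1.311) = 1.18 dB

1.18 dB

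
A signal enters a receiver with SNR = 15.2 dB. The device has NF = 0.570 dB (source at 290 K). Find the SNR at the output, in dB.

By definition F = SNR_in/SNR_out, so in dB: SNR_out = SNR_in − NF
SNR_out = 15.2 − 0.570 = 14.630 dB

14.630 dB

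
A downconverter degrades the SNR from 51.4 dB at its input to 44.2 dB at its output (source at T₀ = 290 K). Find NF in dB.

7.2 dB

NF (dB) = SNR_in(dB) − SNR_out(dB) when the source is at T₀
NF = 51.4 − 44.2 = 7.2 dB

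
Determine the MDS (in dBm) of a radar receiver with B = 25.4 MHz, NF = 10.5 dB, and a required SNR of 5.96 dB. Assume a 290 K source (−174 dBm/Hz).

Sensitivity = −174 + 10 log₁₀(B) + NF + SNR_min
= −174 + 74.05 + 10.5 + 5.96
= −83.49 dBm → −83.5 dBm

−83.5 dBm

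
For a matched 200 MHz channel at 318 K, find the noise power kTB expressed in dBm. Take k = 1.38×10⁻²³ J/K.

−90.6 dBm

P_n = kTB = 1.38×10⁻²³ × 318 × 2.00×10⁸ = 8.78×10⁻¹³ W
In dBm: 10 log₁₀(8.78×10⁻¹³ / 10⁻³) = −90.6 dBm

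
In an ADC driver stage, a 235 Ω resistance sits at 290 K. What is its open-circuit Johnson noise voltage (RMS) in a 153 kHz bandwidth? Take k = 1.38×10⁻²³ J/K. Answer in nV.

759 nV

V_n = √(4kTRB)
4kTRB = 4 × 1.38×10⁻²³ × 290 × 2.35×10² × 1.53×10⁵ = 5.76×10⁻¹³ V²
V_n = √(5.76×10⁻¹³) = 7.59×10⁻⁷ V = 759 nV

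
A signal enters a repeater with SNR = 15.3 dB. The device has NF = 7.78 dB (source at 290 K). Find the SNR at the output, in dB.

By definition F = SNR_in/SNR_out, so in dB: SNR_out = SNR_in − NF
SNR_out = 15.3 − 7.78 = 7.52 dB

7.52 dB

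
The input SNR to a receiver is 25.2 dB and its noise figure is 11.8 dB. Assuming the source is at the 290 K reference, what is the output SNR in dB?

13.4 dB

By definition F = SNR_in/SNR_out, so in dB: SNR_out = SNR_in − NF
SNR_out = 25.2 − 11.8 = 13.4 dB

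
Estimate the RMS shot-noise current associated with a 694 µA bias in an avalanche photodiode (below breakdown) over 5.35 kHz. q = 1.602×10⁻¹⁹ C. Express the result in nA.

I_n = √(2qI·B)
2qI·B = 2 × 1.602×10⁻¹⁹ × 6.94×10⁻⁴ × 5.35×10³ = 1.19×10⁻¹⁸ A²
I_n = √(1.19×10⁻¹⁸) = 1.09×10⁻⁹ A = 1.09 nA

1.09 nA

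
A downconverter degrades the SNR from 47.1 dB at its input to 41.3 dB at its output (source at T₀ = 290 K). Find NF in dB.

NF (dB) = SNR_in(dB) − SNR_out(dB) when the source is at T₀
NF = 47.1 − 41.3 = 5.8 dB

5.8 dB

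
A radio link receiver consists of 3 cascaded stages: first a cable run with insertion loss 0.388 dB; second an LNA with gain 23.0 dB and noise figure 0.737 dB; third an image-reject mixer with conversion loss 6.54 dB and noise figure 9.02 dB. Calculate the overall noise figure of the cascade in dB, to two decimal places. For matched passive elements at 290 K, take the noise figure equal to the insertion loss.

1.25 dB

Convert to linear (a loss of L dB is a gain of −L dB): F_i = 10^(NF_i/10), G_i = 10^(G_i,dB/10)
  Stage 1: F_1 = 10^(0.388/10) = 1.093, G_1 = 10^(−0.388/10) = 0.9145
  Stage 2: F_2 = 10^(0.737/10) = 1.185, G_2 = 10^(23.0/10) = 199.5
  Stage 3: F_3 = 10^(9.02/10) = 7.980, G_3 = 10^(−6.54/10) = 0.2218
Friis cascade:
  F = 1.093 + (1.185 − 1)/0.9145 + (7.980 − 1)/182.5 = 1.334
NF = 10 log₁₀(1.334) = 1.25 dB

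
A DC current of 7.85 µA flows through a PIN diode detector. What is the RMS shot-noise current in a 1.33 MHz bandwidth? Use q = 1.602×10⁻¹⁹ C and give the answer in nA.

1.83 nA

I_n = √(2qI·B)
2qI·B = 2 × 1.602×10⁻¹⁹ × 7.85×10⁻⁶ × 1.33×10⁶ = 3.35×10⁻¹⁸ A²
I_n = √(3.35×10⁻¹⁸) = 1.83×10⁻⁹ A = 1.83 nA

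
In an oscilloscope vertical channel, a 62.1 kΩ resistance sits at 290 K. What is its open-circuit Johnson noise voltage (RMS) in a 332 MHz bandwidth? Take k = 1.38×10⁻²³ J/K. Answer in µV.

574 µV

V_n = √(4kTRB)
4kTRB = 4 × 1.38×10⁻²³ × 290 × 6.21×10⁴ × 3.32×10⁸ = 3.30×10⁻⁷ V²
V_n = √(3.30×10⁻⁷) = 5.74×10⁻⁴ V = 574 µV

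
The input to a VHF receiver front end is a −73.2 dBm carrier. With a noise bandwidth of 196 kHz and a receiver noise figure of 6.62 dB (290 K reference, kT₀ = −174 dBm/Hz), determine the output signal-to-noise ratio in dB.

41.3 dB

Noise floor: N = −174 + 10 log₁₀(B) + NF
10 log₁₀(1.96×10⁵) = 52.92 dB
N = −174 + 52.92 + 6.62 = −114.46 dBm
SNR = P_sig − N = −73.2 − (−114.46) = 41.26 dB → 41.3 dB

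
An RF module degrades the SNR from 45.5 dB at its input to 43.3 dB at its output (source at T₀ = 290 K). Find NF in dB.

NF (dB) = SNR_in(dB) − SNR_out(dB) when the source is at T₀
NF = 45.5 − 43.3 = 2.2 dB

2.2 dB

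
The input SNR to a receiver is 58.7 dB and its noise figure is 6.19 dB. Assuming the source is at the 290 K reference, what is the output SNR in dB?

52.51 dB

By definition F = SNR_in/SNR_out, so in dB: SNR_out = SNR_in − NF
SNR_out = 58.7 − 6.19 = 52.51 dB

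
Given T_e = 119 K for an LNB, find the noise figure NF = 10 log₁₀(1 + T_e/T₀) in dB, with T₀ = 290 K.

1.49 dB

F = 1 + T_e/T₀ = 1 + 119/290 = 1.41034
NF = 10 log₁₀(1.41034) = 1.49 dB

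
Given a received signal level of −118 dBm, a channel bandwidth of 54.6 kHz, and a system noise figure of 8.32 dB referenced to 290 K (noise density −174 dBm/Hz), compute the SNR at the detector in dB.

Noise floor: N = −174 + 10 log₁₀(B) + NF
10 log₁₀(5.46×10⁴) = 47.37 dB
N = −174 + 47.37 + 8.32 = −118.31 dBm
SNR = P_sig − N = −118 − (−118.31) = 0.31 dB → 0.3 dB

0.3 dB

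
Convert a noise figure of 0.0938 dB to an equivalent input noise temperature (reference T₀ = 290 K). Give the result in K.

6.33 K

F = 10^(0.0938/10) = 1.02183
T_e = (F − 1)·T₀ = (1.02183 − 1) × 290 = 6.33 K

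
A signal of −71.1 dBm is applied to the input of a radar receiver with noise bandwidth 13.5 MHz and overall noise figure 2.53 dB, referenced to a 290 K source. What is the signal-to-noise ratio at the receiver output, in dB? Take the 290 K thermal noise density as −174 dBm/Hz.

29.1 dB

Noise floor: N = −174 + 10 log₁₀(B) + NF
10 log₁₀(1.35×10⁷) = 71.3 dB
N = −174 + 71.3 + 2.53 = −100.17 dBm
SNR = P_sig − N = −71.1 − (−100.17) = 29.07 dB → 29.1 dB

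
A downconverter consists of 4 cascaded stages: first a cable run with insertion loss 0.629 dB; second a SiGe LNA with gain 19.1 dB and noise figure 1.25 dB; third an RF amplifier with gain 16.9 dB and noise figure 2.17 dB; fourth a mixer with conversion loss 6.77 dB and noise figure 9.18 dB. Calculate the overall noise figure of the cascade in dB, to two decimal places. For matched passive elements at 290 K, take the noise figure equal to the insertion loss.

1.91 dB

Convert to linear (a loss of L dB is a gain of −L dB): F_i = 10^(NF_i/10), G_i = 10^(G_i,dB/10)
  Stage 1: F_1 = 10^(0.629/10) = 1.156, G_1 = 10^(−0.629/10) = 0.8652
  Stage 2: F_2 = 10^(1.25/10) = 1.334, G_2 = 10^(19.1/10) = 81.28
  Stage 3: F_3 = 10^(2.17/10) = 1.648, G_3 = 10^(16.9/10) = 48.98
  Stage 4: F_4 = 10^(9.18/10) = 8.279, G_4 = 10^(−6.77/10) = 0.2104
Friis cascade:
  F = 1.156 + (1.334 − 1)/0.8652 + (1.648 − 1)/70.32 + (8.279 − 1)/3444 = 1.553
NF = 10 log₁₀(1.553) = 1.91 dB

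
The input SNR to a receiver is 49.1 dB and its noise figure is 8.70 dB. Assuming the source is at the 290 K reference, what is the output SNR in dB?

40.40 dB

By definition F = SNR_in/SNR_out, so in dB: SNR_out = SNR_in − NF
SNR_out = 49.1 − 8.70 = 40.40 dB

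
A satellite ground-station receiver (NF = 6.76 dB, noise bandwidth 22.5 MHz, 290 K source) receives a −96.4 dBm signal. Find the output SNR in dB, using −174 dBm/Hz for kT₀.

−2.7 dB

Noise floor: N = −174 + 10 log₁₀(B) + NF
10 log₁₀(2.25×10⁷) = 73.52 dB
N = −174 + 73.52 + 6.76 = −93.72 dBm
SNR = P_sig − N = −96.4 − (−93.72) = −2.68 dB → −2.7 dB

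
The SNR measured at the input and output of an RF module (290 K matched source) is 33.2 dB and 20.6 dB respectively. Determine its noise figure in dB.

12.6 dB

NF (dB) = SNR_in(dB) − SNR_out(dB) when the source is at T₀
NF = 33.2 − 20.6 = 12.6 dB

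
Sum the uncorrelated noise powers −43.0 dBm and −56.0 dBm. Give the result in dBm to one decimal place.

Convert to linear, add, convert back:
P₁ = 5.01×10⁻⁸ W, P₂ = 2.51×10⁻⁹ W
P_tot = 5.26×10⁻⁸ W → 10 log₁₀(P_tot / 10⁻³) = −42.8 dBm

−42.8 dBm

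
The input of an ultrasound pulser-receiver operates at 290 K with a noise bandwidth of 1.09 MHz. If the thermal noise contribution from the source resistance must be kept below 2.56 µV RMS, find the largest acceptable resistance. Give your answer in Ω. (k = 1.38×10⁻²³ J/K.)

376 Ω

Johnson–Nyquist: V_n = √(4kTRB) ⇒ R = V_n² / (4kTB)
4kTB = 4 × 1.38×10⁻²³ × 290 × 1.09×10⁶ = 1.74×10⁻¹⁴
R = (2.56×10⁻⁶)² / 1.74×10⁻¹⁴ = 3.76×10² Ω = 376 Ω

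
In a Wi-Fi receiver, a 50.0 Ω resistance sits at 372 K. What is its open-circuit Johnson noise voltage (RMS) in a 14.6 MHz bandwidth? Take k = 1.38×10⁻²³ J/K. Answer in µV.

V_n = √(4kTRB)
4kTRB = 4 × 1.38×10⁻²³ × 372 × 5.00×10¹ × 1.46×10⁷ = 1.50×10⁻¹¹ V²
V_n = √(1.50×10⁻¹¹) = 3.87×10⁻⁶ V = 3.87 µV

3.87 µV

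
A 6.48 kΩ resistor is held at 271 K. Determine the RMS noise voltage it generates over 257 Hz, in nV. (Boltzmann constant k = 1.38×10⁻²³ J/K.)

V_n = √(4kTRB)
4kTRB = 4 × 1.38×10⁻²³ × 271 × 6.48×10³ × 2.57×10² = 2.49×10⁻¹⁴ V²
V_n = √(2.49×10⁻¹⁴) = 1.58×10⁻⁷ V = 158 nV

158 nV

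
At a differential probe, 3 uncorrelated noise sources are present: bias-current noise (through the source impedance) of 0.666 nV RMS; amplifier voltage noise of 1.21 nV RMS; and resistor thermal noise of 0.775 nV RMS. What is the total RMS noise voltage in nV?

1.58 nV

Uncorrelated sources add in power (mean-square): V_tot = √(ΣV_i²)
V_tot = √[(6.66×10⁻¹⁰)² + (1.21×10⁻⁹)² + (7.75×10⁻¹⁰)²] = 1.58×10⁻⁹ V = 1.58 nV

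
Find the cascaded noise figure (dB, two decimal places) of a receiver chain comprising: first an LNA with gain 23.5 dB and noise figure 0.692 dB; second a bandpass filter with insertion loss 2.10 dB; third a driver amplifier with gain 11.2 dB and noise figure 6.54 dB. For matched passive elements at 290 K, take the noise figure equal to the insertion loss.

0.80 dB

Convert to linear (a loss of L dB is a gain of −L dB): F_i = 10^(NF_i/10), G_i = 10^(G_i,dB/10)
  Stage 1: F_1 = 10^(0.692/10) = 1.173, G_1 = 10^(23.5/10) = 223.9
  Stage 2: F_2 = 10^(2.10/10) = 1.622, G_2 = 10^(−2.10/10) = 0.6166
  Stage 3: F_3 = 10^(6.54/10) = 4.508, G_3 = 10^(11.2/10) = 13.18
Friis cascade:
  F = 1.173 + (1.622 − 1)/223.9 + (4.508 − 1)/138.0 = 1.201
NF = 10 log₁₀(1.201) = 0.80 dB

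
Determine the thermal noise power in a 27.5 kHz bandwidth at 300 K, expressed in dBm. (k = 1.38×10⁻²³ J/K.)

−129.4 dBm

P_n = kTB = 1.38×10⁻²³ × 300 × 2.75×10⁴ = 1.14×10⁻¹⁶ W
In dBm: 10 log₁₀(1.14×10⁻¹⁶ / 10⁻³) = −129.4 dBm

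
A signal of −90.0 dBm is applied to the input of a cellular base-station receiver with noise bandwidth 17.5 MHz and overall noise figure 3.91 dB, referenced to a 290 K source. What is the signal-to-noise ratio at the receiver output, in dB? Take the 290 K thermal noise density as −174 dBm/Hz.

7.7 dB

Noise floor: N = −174 + 10 log₁₀(B) + NF
10 log₁₀(1.75×10⁷) = 72.43 dB
N = −174 + 72.43 + 3.91 = −97.66 dBm
SNR = P_sig − N = −90.0 − (−97.66) = 7.66 dB → 7.7 dB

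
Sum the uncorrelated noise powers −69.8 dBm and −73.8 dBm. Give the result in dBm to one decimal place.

Convert to linear, add, convert back:
P₁ = 1.05×10⁻¹⁰ W, P₂ = 4.17×10⁻¹¹ W
P_tot = 1.46×10⁻¹⁰ W → 10 log₁₀(P_tot / 10⁻³) = −68.3 dBm

−68.3 dBm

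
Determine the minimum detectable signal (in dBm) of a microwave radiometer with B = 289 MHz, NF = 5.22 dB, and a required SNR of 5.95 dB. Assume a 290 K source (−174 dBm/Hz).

−78.2 dBm

Sensitivity = −174 + 10 log₁₀(B) + NF + SNR_min
= −174 + 84.61 + 5.22 + 5.95
= −78.22 dBm → −78.2 dBm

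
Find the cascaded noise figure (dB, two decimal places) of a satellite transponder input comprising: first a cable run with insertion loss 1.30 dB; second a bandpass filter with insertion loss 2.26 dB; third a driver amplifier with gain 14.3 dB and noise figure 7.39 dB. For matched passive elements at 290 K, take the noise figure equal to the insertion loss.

Convert to linear (a loss of L dB is a gain of −L dB): F_i = 10^(NF_i/10), G_i = 10^(G_i,dB/10)
  Stage 1: F_1 = 10^(1.30/10) = 1.349, G_1 = 10^(−1.30/10) = 0.7413
  Stage 2: F_2 = 10^(2.26/10) = 1.683, G_2 = 10^(−2.26/10) = 0.5943
  Stage 3: F_3 = 10^(7.39/10) = 5.483, G_3 = 10^(14.3/10) = 26.92
Friis cascade:
  F = 1.349 + (1.683 − 1)/0.7413 + (5.483 − 1)/0.4406 = 12.45
NF = 10 log₁₀(12.45) = 10.95 dB

10.95 dB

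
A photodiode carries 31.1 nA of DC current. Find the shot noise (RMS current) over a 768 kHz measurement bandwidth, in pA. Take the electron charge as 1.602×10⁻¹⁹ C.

87.5 pA

I_n = √(2qI·B)
2qI·B = 2 × 1.602×10⁻¹⁹ × 3.11×10⁻⁸ × 7.68×10⁵ = 7.65×10⁻²¹ A²
I_n = √(7.65×10⁻²¹) = 8.75×10⁻¹¹ A = 87.5 pA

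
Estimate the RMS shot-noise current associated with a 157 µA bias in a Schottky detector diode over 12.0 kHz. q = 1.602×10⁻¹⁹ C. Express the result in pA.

I_n = √(2qI·B)
2qI·B = 2 × 1.602×10⁻¹⁹ × 1.57×10⁻⁴ × 1.20×10⁴ = 6.04×10⁻¹⁹ A²
I_n = √(6.04×10⁻¹⁹) = 7.77×10⁻¹⁰ A = 777 pA

777 pA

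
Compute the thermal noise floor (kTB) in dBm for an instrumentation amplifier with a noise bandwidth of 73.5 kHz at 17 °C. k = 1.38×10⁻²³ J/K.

−125.3 dBm

T = 17 °C + 273.15 = 290.15 K
P_n = kTB = 1.38×10⁻²³ × 290.15 × 7.35×10⁴ = 2.94×10⁻¹⁶ W
In dBm: 10 log₁₀(2.94×10⁻¹⁶ / 10⁻³) = −125.3 dBm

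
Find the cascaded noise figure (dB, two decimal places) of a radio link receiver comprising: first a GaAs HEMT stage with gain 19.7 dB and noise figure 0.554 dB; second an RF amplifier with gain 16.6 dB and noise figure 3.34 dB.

0.60 dB

Convert to linear (a loss of L dB is a gain of −L dB): F_i = 10^(NF_i/10), G_i = 10^(G_i,dB/10)
  Stage 1: F_1 = 10^(0.554/10) = 1.136, G_1 = 10^(19.7/10) = 93.33
  Stage 2: F_2 = 10^(3.34/10) = 2.158, G_2 = 10^(16.6/10) = 45.71
Friis cascade:
  F = 1.136 + (2.158 − 1)/93.33 = 1.148
NF = 10 log₁₀(1.148) = 0.60 dB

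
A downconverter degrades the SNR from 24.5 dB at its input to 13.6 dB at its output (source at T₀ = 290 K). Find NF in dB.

10.9 dB

NF (dB) = SNR_in(dB) − SNR_out(dB) when the source is at T₀
NF = 24.5 − 13.6 = 10.9 dB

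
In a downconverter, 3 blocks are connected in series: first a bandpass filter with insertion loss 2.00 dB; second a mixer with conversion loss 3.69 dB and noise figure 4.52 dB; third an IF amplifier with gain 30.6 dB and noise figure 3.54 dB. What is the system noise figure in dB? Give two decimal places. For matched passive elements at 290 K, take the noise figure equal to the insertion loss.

9.62 dB

Convert to linear (a loss of L dB is a gain of −L dB): F_i = 10^(NF_i/10), G_i = 10^(G_i,dB/10)
  Stage 1: F_1 = 10^(2.00/10) = 1.585, G_1 = 10^(−2.00/10) = 0.6310
  Stage 2: F_2 = 10^(4.52/10) = 2.831, G_2 = 10^(−3.69/10) = 0.4276
  Stage 3: F_3 = 10^(3.54/10) = 2.259, G_3 = 10^(30.6/10) = 1148
Friis cascade:
  F = 1.585 + (2.831 − 1)/0.6310 + (2.259 − 1)/0.2698 = 9.156
NF = 10 log₁₀(9.156) = 9.62 dB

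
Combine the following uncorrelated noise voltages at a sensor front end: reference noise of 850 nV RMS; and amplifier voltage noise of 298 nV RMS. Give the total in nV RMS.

901 nV

Uncorrelated sources add in power (mean-square): V_tot = √(ΣV_i²)
V_tot = √[(8.50×10⁻⁷)² + (2.98×10⁻⁷)²] = 9.01×10⁻⁷ V = 901 nV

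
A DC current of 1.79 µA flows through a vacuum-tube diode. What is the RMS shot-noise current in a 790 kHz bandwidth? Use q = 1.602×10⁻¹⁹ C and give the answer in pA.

I_n = √(2qI·B)
2qI·B = 2 × 1.602×10⁻¹⁹ × 1.79×10⁻⁶ × 7.90×10⁵ = 4.53×10⁻¹⁹ A²
I_n = √(4.53×10⁻¹⁹) = 6.73×10⁻¹⁰ A = 673 pA

673 pA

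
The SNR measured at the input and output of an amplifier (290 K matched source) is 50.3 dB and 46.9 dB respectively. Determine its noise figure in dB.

NF (dB) = SNR_in(dB) − SNR_out(dB) when the source is at T₀
NF = 50.3 − 46.9 = 3.4 dB

3.4 dB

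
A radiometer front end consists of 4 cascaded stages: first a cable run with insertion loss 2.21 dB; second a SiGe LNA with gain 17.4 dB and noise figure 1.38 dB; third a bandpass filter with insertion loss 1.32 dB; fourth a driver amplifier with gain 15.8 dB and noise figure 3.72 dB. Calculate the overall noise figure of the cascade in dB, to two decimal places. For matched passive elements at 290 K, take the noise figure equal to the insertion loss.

3.71 dB

Convert to linear (a loss of L dB is a gain of −L dB): F_i = 10^(NF_i/10), G_i = 10^(G_i,dB/10)
  Stage 1: F_1 = 10^(2.21/10) = 1.663, G_1 = 10^(−2.21/10) = 0.6012
  Stage 2: F_2 = 10^(1.38/10) = 1.374, G_2 = 10^(17.4/10) = 54.95
  Stage 3: F_3 = 10^(1.32/10) = 1.355, G_3 = 10^(−1.32/10) = 0.7379
  Stage 4: F_4 = 10^(3.72/10) = 2.355, G_4 = 10^(15.8/10) = 38.02
Friis cascade:
  F = 1.663 + (1.374 − 1)/0.6012 + (1.355 − 1)/33.04 + (2.355 − 1)/24.38 = 2.352
NF = 10 log₁₀(2.352) = 3.71 dB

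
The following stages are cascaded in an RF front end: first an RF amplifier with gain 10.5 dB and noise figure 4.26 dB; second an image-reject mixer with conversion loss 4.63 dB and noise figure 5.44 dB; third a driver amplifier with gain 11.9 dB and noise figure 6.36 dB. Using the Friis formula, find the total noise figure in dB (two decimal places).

Convert to linear (a loss of L dB is a gain of −L dB): F_i = 10^(NF_i/10), G_i = 10^(G_i,dB/10)
  Stage 1: F_1 = 10^(4.26/10) = 2.667, G_1 = 10^(10.5/10) = 11.22
  Stage 2: F_2 = 10^(5.44/10) = 3.499, G_2 = 10^(−4.63/10) = 0.3443
  Stage 3: F_3 = 10^(6.36/10) = 4.325, G_3 = 10^(11.9/10) = 15.49
Friis cascade:
  F = 2.667 + (3.499 − 1)/11.22 + (4.325 − 1)/3.864 = 3.750
NF = 10 log₁₀(3.750) = 5.74 dB

5.74 dB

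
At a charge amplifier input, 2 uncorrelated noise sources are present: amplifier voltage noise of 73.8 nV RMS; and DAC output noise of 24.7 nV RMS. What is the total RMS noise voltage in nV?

77.8 nV

Uncorrelated sources add in power (mean-square): V_tot = √(ΣV_i²)
V_tot = √[(7.38×10⁻⁸)² + (2.47×10⁻⁸)²] = 7.78×10⁻⁸ V = 77.8 nV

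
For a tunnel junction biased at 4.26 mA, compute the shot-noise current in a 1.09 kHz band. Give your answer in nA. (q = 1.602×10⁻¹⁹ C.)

1.22 nA

I_n = √(2qI·B)
2qI·B = 2 × 1.602×10⁻¹⁹ × 4.26×10⁻³ × 1.09×10³ = 1.49×10⁻¹⁸ A²
I_n = √(1.49×10⁻¹⁸) = 1.22×10⁻⁹ A = 1.22 nA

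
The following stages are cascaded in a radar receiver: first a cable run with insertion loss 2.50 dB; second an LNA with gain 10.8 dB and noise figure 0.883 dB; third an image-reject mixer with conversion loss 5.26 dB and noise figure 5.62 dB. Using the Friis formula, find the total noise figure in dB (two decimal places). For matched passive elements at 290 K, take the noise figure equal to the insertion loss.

Convert to linear (a loss of L dB is a gain of −L dB): F_i = 10^(NF_i/10), G_i = 10^(G_i,dB/10)
  Stage 1: F_1 = 10^(2.50/10) = 1.778, G_1 = 10^(−2.50/10) = 0.5623
  Stage 2: F_2 = 10^(0.883/10) = 1.225, G_2 = 10^(10.8/10) = 12.02
  Stage 3: F_3 = 10^(5.62/10) = 3.648, G_3 = 10^(−5.26/10) = 0.2979
Friis cascade:
  F = 1.778 + (1.225 − 1)/0.5623 + (3.648 − 1)/6.761 = 2.571
NF = 10 log₁₀(2.571) = 4.10 dB

4.10 dB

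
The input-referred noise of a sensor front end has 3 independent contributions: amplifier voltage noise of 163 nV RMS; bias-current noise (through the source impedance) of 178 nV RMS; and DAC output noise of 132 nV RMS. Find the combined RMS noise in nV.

Uncorrelated sources add in power (mean-square): V_tot = √(ΣV_i²)
V_tot = √[(1.63×10⁻⁷)² + (1.78×10⁻⁷)² + (1.32×10⁻⁷)²] = 2.75×10⁻⁷ V = 275 nV

275 nV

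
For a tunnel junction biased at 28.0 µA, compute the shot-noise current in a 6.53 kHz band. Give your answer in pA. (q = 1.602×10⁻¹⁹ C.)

I_n = √(2qI·B)
2qI·B = 2 × 1.602×10⁻¹⁹ × 2.80×10⁻⁵ × 6.53×10³ = 5.86×10⁻²⁰ A²
I_n = √(5.86×10⁻²⁰) = 2.42×10⁻¹⁰ A = 242 pA

242 pA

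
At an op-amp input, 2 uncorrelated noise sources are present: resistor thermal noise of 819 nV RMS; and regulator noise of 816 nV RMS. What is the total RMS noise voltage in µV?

Uncorrelated sources add in power (mean-square): V_tot = √(ΣV_i²)
V_tot = √[(8.19×10⁻⁷)² + (8.16×10⁻⁷)²] = 1.16×10⁻⁶ V = 1.16 µV

1.16 µV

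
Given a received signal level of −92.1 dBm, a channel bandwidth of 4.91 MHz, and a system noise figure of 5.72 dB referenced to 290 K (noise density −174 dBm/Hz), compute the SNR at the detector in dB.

9.3 dB

Noise floor: N = −174 + 10 log₁₀(B) + NF
10 log₁₀(4.91×10⁶) = 66.91 dB
N = −174 + 66.91 + 5.72 = −101.37 dBm
SNR = P_sig − N = −92.1 − (−101.37) = 9.27 dB → 9.3 dB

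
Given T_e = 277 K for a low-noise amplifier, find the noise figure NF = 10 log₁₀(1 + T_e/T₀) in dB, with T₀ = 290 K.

F = 1 + T_e/T₀ = 1 + 277/290 = 1.95517
NF = 10 log₁₀(1.95517) = 2.91 dB

2.91 dB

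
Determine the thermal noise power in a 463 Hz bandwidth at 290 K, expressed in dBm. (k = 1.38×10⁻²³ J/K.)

P_n = kTB = 1.38×10⁻²³ × 290 × 4.63×10² = 1.85×10⁻¹⁸ W
In dBm: 10 log₁₀(1.85×10⁻¹⁸ / 10⁻³) = −147.3 dBm

−147.3 dBm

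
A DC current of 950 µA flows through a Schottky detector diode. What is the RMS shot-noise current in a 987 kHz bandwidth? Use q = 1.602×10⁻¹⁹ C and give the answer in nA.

17.3 nA

I_n = √(2qI·B)
2qI·B = 2 × 1.602×10⁻¹⁹ × 9.50×10⁻⁴ × 9.87×10⁵ = 3.00×10⁻¹⁶ A²
I_n = √(3.00×10⁻¹⁶) = 1.73×10⁻⁸ A = 17.3 nA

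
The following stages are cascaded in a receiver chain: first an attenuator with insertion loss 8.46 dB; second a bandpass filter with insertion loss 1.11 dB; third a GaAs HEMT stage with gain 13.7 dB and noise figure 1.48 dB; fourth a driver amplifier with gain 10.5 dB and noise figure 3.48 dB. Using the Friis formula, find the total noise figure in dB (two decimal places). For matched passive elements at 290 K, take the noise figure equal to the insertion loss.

11.21 dB

Convert to linear (a loss of L dB is a gain of −L dB): F_i = 10^(NF_i/10), G_i = 10^(G_i,dB/10)
  Stage 1: F_1 = 10^(8.46/10) = 7.015, G_1 = 10^(−8.46/10) = 0.1426
  Stage 2: F_2 = 10^(1.11/10) = 1.291, G_2 = 10^(−1.11/10) = 0.7745
  Stage 3: F_3 = 10^(1.48/10) = 1.406, G_3 = 10^(13.7/10) = 23.44
  Stage 4: F_4 = 10^(3.48/10) = 2.228, G_4 = 10^(10.5/10) = 11.22
Friis cascade:
  F = 7.015 + (1.291 − 1)/0.1426 + (1.406 − 1)/0.1104 + (2.228 − 1)/2.588 = 13.21
NF = 10 log₁₀(13.21) = 11.21 dB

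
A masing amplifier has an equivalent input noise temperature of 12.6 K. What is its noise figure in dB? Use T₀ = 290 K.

F = 1 + T_e/T₀ = 1 + 12.6/290 = 1.04345
NF = 10 log₁₀(1.04345) = 0.185 dB

0.185 dB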